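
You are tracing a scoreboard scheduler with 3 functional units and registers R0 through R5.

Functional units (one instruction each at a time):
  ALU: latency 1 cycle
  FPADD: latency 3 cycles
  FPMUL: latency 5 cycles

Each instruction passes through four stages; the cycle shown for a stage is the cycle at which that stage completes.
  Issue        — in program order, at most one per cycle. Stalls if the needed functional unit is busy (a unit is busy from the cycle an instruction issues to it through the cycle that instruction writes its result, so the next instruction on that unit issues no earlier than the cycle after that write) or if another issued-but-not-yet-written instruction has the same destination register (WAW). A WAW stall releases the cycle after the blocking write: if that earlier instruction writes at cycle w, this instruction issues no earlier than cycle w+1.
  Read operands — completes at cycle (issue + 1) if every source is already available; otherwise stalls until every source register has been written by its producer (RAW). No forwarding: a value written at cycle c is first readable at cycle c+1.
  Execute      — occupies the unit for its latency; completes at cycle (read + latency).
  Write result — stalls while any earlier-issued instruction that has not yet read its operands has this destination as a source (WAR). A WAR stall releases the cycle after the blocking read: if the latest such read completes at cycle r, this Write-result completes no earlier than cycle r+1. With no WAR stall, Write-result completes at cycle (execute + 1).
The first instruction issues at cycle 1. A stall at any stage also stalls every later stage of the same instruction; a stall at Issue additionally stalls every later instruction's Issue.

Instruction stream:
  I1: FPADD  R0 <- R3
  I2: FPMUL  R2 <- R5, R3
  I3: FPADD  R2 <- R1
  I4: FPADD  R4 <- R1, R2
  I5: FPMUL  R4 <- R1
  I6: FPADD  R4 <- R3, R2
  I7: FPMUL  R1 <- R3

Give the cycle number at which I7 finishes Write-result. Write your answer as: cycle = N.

[I1] 1/2/5/6
[I2] 2/3/8/9
[I3] 10/11/14/15  (WAW R2: wait I2 write@9)
[I4] 16/17/20/21  (struct: FPADD busy until I3 writes@15)
[I5] 22/23/28/29  (WAW R4: wait I4 write@21)
[I6] 30/31/34/35  (WAW R4: wait I5 write@29)
[I7] 31/32/37/38

cycle = 38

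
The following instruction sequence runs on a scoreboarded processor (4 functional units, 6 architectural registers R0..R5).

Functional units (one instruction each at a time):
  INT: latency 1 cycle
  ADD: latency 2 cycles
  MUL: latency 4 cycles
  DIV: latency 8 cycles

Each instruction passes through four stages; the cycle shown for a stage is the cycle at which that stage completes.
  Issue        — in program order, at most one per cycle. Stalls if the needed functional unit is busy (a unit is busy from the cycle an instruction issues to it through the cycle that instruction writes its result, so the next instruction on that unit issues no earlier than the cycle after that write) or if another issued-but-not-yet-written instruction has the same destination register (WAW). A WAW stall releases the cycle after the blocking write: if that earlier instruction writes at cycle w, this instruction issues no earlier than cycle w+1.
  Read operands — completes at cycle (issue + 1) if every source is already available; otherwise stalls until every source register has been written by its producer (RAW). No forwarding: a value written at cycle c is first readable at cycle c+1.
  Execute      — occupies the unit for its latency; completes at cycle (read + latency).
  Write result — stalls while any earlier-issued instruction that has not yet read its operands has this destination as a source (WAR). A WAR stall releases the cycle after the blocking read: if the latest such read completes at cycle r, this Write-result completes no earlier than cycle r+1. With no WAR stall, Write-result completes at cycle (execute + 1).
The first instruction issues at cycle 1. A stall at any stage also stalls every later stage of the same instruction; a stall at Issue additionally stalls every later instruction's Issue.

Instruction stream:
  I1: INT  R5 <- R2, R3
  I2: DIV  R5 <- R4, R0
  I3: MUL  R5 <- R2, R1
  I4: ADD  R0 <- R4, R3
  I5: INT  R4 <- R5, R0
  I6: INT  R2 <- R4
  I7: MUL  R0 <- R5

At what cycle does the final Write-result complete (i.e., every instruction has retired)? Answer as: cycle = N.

c1: issue I1 (INT)
c2: I1 read-ops
c3: I1 finished on INT
c4: I1→R5
c5: issue I2 (DIV)
c6: I2 read-ops
c14: I2 finished on DIV
c15: I2→R5
c16: issue I3 (MUL)
c17: I3 read-ops, issue I4 (ADD)
c18: I4 read-ops, issue I5 (INT)
c20: I4 finished on ADD
c21: I3 finished on MUL, I4→R0
c22: I3→R5
c23: I5 read-ops
c24: I5 finished on INT
c25: I5→R4
c26: issue I6 (INT)
c27: I6 read-ops, issue I7 (MUL)
c28: I6 finished on INT, I7 read-ops
c29: I6→R2
c32: I7 finished on MUL
c33: I7→R0

cycle = 33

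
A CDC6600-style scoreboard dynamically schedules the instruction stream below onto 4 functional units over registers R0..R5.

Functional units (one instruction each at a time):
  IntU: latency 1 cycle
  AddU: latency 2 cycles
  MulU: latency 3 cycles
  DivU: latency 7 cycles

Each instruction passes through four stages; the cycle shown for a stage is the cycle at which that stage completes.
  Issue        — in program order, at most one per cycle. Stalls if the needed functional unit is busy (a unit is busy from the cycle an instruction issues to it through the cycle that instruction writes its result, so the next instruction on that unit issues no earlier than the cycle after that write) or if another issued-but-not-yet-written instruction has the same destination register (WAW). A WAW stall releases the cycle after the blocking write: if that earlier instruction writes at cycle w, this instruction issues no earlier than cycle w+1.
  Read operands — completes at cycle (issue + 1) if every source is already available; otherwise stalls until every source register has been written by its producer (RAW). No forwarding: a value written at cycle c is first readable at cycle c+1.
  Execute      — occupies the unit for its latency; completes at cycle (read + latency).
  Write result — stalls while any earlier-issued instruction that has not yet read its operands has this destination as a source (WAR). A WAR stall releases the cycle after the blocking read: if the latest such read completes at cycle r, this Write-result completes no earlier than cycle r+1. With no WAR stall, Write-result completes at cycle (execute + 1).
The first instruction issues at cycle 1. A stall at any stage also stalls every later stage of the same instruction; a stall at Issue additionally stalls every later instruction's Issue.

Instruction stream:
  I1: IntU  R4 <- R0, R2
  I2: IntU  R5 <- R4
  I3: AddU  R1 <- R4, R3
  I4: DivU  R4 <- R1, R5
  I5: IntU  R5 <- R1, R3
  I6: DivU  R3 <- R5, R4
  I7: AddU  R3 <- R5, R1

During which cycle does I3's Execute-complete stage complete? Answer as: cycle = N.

cycle = 9

  I1 | 1 | 2 | 3 | 4
  I2 | 5 | 6 | 7 | 8   struct: IntU busy until I1 writes@4
  I3 | 6 | 7 | 9 | 10
  I4 | 7 | 11 | 18 | 19   RAW R1: wait I3 write@10
  I5 | 9 | 11 | 12 | 13   struct: IntU busy until I2 writes@8 · RAW R1: wait I3 write@10
  I6 | 20 | 21 | 28 | 29   struct: DivU busy until I4 writes@19
  I7 | 30 | 31 | 33 | 34   WAW R3: wait I6 write@29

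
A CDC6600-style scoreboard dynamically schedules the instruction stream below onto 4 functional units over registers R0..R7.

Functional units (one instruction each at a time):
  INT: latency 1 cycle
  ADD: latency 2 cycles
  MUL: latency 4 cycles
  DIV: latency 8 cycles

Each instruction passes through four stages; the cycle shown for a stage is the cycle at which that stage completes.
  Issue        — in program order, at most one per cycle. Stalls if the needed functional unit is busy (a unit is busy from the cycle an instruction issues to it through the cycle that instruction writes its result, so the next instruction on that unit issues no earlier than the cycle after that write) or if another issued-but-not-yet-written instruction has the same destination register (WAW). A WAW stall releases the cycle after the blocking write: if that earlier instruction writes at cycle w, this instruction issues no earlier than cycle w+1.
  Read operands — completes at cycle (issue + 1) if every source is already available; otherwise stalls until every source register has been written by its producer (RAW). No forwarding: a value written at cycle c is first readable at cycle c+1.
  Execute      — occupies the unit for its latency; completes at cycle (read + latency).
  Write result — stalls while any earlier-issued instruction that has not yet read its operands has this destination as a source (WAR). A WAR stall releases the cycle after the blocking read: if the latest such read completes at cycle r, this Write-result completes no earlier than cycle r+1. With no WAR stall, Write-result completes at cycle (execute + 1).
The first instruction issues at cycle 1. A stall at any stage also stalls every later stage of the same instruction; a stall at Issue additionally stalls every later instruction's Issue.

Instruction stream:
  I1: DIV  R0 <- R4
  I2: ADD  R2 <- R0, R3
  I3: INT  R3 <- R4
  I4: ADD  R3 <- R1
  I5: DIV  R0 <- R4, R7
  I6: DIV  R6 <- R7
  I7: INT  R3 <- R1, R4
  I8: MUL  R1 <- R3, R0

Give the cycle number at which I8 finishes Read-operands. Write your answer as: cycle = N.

cycle = 33

t=1  I1→DIV
t=2  I1 RO; I2→ADD
t=3  I3→INT
t=4  I3 RO
t=5  I3 EX
t=10  I1 EX
t=11  I1 WR R0
t=12  I2 RO
t=13  I3 WR R3
t=14  I2 EX
t=15  I2 WR R2
t=16  I4→ADD
t=17  I4 RO; I5→DIV
t=18  I5 RO
t=19  I4 EX
t=20  I4 WR R3
t=26  I5 EX
t=27  I5 WR R0
t=28  I6→DIV
t=29  I6 RO; I7→INT
t=30  I7 RO; I8→MUL
t=31  I7 EX
t=32  I7 WR R3
t=33  I8 RO
t=37  I6 EX; I8 EX
t=38  I6 WR R6; I8 WR R1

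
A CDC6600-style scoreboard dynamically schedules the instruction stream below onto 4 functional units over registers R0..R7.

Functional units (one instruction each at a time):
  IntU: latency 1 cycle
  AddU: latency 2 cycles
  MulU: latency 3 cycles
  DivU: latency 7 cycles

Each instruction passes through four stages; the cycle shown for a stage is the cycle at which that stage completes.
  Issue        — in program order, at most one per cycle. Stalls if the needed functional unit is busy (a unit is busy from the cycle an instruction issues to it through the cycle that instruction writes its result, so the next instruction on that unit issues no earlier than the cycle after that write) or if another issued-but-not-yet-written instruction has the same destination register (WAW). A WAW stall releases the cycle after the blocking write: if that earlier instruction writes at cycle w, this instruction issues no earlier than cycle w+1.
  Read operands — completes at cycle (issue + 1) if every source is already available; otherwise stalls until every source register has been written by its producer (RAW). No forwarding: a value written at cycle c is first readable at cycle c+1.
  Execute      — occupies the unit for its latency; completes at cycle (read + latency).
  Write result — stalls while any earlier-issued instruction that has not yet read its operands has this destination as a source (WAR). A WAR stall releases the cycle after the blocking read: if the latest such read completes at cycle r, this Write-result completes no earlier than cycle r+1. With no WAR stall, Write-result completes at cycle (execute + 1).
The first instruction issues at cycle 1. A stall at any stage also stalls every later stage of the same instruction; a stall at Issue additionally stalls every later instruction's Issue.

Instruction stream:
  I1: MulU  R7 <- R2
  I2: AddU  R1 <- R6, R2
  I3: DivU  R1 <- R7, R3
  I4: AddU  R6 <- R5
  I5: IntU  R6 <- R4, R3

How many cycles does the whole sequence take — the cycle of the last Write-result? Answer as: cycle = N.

cycle 1: I1 issues→MulU
cycle 2: I1 reads | I2 issues→AddU
cycle 3: I2 reads
cycle 5: I1 exec-done | I2 exec-done
cycle 6: I1 writes R7 | I2 writes R1
cycle 7: I3 issues→DivU
cycle 8: I3 reads | I4 issues→AddU
cycle 9: I4 reads
cycle 11: I4 exec-done
cycle 12: I4 writes R6
cycle 13: I5 issues→IntU
cycle 14: I5 reads
cycle 15: I3 exec-done | I5 exec-done
cycle 16: I3 writes R1 | I5 writes R6

cycle = 16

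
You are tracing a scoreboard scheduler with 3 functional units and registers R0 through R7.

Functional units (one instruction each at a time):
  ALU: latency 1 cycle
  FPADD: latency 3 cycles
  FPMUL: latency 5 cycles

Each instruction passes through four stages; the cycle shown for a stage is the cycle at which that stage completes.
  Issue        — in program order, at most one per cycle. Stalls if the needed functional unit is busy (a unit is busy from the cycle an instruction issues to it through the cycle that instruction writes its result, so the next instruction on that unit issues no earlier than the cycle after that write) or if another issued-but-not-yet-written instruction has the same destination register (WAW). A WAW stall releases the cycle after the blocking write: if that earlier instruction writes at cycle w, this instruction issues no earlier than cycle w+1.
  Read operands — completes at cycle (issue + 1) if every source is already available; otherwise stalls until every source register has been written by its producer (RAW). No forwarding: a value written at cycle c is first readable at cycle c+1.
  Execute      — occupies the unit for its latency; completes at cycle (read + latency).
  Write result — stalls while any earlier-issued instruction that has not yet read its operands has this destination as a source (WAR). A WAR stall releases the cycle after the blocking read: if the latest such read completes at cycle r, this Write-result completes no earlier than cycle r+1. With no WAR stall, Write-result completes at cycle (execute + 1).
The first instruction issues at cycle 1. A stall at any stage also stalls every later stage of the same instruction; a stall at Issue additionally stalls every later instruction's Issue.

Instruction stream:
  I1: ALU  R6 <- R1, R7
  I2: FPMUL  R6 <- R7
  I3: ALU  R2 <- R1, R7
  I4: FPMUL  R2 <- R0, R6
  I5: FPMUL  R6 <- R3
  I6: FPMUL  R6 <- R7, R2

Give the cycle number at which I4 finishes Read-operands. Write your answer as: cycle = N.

t=1  I1 issues→ALU
t=2  I1 reads
t=3  I1 exec-done
t=4  I1 writes R6
t=5  I2 issues→FPMUL
t=6  I2 reads | I3 issues→ALU
t=7  I3 reads
t=8  I3 exec-done
t=9  I3 writes R2
t=11  I2 exec-done
t=12  I2 writes R6
t=13  I4 issues→FPMUL
t=14  I4 reads
t=19  I4 exec-done
t=20  I4 writes R2
t=21  I5 issues→FPMUL
t=22  I5 reads
t=27  I5 exec-done
t=28  I5 writes R6
t=29  I6 issues→FPMUL
t=30  I6 reads
t=35  I6 exec-done
t=36  I6 writes R6

cycle = 14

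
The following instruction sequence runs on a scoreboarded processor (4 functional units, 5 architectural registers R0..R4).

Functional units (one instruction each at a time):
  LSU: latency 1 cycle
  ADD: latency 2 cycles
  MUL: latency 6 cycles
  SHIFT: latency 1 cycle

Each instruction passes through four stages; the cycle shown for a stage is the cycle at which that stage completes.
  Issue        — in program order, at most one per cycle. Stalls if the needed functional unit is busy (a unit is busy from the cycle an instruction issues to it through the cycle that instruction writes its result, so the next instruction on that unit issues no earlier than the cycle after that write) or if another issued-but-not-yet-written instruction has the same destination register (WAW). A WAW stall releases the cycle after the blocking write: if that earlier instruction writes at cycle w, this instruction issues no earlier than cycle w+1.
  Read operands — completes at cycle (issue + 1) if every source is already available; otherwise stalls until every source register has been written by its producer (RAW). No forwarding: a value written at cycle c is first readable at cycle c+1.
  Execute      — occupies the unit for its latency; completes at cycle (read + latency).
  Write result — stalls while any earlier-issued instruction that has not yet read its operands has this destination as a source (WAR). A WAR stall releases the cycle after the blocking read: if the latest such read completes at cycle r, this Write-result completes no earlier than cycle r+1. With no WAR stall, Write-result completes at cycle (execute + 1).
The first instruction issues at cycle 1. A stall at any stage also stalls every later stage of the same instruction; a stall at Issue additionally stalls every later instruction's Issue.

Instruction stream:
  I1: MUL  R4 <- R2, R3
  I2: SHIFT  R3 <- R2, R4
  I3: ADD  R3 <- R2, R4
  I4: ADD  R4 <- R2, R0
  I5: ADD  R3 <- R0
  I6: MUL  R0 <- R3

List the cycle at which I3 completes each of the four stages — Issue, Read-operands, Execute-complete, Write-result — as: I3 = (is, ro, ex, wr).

I3 = (13, 14, 16, 17)

I1 -> (1, 2, 8, 9)
I2 -> (2, 10, 11, 12)  // RAW R4: wait I1 write@9
I3 -> (13, 14, 16, 17)  // WAW R3: wait I2 write@12
I4 -> (18, 19, 21, 22)  // struct: ADD busy until I3 writes@17
I5 -> (23, 24, 26, 27)  // struct: ADD busy until I4 writes@22
I6 -> (24, 28, 34, 35)  // RAW R3: wait I5 write@27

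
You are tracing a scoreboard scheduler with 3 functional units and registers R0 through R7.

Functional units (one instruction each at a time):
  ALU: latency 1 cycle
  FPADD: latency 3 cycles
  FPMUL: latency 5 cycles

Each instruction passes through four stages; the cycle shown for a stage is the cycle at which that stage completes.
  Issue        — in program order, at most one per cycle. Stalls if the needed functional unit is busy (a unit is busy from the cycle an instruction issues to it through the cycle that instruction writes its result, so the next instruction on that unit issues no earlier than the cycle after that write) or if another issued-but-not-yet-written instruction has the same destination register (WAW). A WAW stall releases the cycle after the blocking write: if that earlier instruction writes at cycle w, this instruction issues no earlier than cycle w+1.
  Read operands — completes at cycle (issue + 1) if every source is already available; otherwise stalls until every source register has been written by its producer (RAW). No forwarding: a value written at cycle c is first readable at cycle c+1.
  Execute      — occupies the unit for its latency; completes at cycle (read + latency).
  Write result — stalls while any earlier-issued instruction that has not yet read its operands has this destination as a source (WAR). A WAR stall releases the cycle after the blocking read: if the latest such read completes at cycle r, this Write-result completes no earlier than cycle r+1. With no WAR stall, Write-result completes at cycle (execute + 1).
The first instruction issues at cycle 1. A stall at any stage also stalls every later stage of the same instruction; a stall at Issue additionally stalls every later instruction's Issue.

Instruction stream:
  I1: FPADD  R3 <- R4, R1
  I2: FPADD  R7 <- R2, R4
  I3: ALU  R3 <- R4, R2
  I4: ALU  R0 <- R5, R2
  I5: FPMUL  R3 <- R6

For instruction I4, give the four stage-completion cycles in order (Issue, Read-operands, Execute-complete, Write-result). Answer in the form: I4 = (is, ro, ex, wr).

[I1] 1/2/5/6
[I2] 7/8/11/12  (struct: FPADD busy until I1 writes@6)
[I3] 8/9/10/11
[I4] 12/13/14/15  (struct: ALU busy until I3 writes@11)
[I5] 13/14/19/20

I4 = (12, 13, 14, 15)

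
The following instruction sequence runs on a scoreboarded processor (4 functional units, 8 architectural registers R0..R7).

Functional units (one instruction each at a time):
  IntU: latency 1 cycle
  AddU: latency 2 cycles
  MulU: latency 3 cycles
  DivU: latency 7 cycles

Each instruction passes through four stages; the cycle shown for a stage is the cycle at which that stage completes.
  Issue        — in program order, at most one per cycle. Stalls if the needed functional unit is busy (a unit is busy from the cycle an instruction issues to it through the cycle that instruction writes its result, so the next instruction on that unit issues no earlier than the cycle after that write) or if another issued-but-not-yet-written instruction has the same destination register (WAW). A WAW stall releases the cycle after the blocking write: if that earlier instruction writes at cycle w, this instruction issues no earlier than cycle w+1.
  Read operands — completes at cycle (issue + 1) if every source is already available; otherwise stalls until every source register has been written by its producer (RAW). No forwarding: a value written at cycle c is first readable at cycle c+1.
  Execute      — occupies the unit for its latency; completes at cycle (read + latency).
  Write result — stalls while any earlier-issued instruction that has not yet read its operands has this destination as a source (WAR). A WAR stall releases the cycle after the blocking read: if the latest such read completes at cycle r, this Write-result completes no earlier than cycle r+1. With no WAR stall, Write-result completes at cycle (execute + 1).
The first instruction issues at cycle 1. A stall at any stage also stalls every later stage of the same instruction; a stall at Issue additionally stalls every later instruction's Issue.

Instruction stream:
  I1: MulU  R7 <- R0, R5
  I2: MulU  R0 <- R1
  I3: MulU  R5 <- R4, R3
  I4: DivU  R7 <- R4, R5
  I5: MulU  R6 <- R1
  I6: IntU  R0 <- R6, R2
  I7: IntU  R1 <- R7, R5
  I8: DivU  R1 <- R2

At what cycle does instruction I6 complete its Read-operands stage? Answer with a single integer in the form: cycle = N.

I1 -> (1, 2, 5, 6)
I2 -> (7, 8, 11, 12)  // struct: MulU busy until I1 writes@6
I3 -> (13, 14, 17, 18)  // struct: MulU busy until I2 writes@12
I4 -> (14, 19, 26, 27)  // RAW R5: wait I3 write@18
I5 -> (19, 20, 23, 24)  // struct: MulU busy until I3 writes@18
I6 -> (20, 25, 26, 27)  // RAW R6: wait I5 write@24
I7 -> (28, 29, 30, 31)  // struct: IntU busy until I6 writes@27
I8 -> (32, 33, 40, 41)  // WAW R1: wait I7 write@31

cycle = 25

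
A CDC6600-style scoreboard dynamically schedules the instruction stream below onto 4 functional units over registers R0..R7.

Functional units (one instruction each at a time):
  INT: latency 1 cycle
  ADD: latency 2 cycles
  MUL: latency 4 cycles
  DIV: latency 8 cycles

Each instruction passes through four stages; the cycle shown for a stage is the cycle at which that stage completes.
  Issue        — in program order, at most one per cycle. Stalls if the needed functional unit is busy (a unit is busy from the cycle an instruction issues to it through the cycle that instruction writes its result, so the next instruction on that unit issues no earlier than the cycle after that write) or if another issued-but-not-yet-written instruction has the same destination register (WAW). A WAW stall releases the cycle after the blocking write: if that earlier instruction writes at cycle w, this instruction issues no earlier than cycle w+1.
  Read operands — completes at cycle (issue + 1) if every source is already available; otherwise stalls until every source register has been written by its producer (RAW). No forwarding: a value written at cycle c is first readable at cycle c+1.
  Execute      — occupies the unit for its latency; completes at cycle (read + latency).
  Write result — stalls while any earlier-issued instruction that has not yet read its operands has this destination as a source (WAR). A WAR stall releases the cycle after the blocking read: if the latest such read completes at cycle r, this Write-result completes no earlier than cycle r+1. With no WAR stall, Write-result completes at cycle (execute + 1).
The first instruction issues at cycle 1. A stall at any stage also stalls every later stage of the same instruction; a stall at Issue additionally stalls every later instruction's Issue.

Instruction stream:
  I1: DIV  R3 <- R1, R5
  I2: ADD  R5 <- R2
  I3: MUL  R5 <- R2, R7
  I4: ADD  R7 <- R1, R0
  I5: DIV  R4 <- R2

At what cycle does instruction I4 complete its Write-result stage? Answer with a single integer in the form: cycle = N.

1) issue 1, read 2, done 10, write 11
2) issue 2, read 3, done 5, write 6
3) issue 7, read 8, done 12, write 13  <WAW R5: wait I2 write@6>
4) issue 8, read 9, done 11, write 12
5) issue 12, read 13, done 21, write 22  <struct: DIV busy until I1 writes@11>

cycle = 12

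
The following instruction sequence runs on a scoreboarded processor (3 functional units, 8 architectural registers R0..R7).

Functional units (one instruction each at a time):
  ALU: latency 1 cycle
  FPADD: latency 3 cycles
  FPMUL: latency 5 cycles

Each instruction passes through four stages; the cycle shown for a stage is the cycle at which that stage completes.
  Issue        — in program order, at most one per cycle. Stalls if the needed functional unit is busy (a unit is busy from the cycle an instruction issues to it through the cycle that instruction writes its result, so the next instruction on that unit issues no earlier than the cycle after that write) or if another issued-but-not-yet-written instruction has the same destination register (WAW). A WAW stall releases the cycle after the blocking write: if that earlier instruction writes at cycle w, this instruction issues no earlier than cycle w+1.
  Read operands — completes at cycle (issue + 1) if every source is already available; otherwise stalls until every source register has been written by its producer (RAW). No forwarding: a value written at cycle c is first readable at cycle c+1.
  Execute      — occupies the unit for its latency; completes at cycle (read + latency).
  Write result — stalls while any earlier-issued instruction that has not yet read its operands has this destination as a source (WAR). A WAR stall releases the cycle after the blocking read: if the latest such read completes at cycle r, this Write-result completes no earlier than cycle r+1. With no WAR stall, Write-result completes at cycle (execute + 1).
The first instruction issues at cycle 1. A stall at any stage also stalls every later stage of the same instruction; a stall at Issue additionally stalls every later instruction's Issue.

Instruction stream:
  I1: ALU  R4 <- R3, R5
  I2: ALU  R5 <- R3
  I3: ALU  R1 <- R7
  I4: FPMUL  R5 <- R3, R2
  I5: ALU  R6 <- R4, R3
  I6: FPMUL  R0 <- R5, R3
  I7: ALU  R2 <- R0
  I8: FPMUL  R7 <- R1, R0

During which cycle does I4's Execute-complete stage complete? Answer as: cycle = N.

t=1  I1 issues→ALU
t=2  I1 reads
t=3  I1 exec-done
t=4  I1 writes R4
t=5  I2 issues→ALU
t=6  I2 reads
t=7  I2 exec-done
t=8  I2 writes R5
t=9  I3 issues→ALU
t=10  I3 reads · I4 issues→FPMUL
t=11  I3 exec-done · I4 reads
t=12  I3 writes R1
t=13  I5 issues→ALU
t=14  I5 reads
t=15  I5 exec-done
t=16  I4 exec-done · I5 writes R6
t=17  I4 writes R5
t=18  I6 issues→FPMUL
t=19  I6 reads · I7 issues→ALU
t=24  I6 exec-done
t=25  I6 writes R0
t=26  I7 reads · I8 issues→FPMUL
t=27  I7 exec-done · I8 reads
t=28  I7 writes R2
t=32  I8 exec-done
t=33  I8 writes R7

cycle = 16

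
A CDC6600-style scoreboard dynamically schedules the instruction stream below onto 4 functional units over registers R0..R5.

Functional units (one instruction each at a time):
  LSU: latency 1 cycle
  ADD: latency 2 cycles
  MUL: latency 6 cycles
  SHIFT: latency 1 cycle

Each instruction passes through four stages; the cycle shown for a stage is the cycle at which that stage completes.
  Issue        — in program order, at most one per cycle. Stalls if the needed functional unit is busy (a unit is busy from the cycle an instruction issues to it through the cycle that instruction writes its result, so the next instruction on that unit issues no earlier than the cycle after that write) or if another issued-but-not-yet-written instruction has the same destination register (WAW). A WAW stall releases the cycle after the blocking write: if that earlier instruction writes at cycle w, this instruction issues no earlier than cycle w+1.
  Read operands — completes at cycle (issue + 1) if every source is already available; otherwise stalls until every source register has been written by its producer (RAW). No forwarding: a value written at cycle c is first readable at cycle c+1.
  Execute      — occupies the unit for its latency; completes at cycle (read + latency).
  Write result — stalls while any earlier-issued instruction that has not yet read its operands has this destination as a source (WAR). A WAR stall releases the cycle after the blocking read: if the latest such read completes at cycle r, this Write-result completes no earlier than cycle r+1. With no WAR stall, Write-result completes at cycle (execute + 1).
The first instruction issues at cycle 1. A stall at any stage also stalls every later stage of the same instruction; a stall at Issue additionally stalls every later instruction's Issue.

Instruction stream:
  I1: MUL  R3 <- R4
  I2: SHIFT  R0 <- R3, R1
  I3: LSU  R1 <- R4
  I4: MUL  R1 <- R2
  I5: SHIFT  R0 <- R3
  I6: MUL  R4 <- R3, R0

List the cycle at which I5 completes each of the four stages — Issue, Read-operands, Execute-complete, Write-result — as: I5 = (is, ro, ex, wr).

I5 = (13, 14, 15, 16)

  I1 | 1 | 2 | 8 | 9
  I2 | 2 | 10 | 11 | 12   RAW R3: wait I1 write@9
  I3 | 3 | 4 | 5 | 11   WAR R1: wait I2 read@10
  I4 | 12 | 13 | 19 | 20   WAW R1: wait I3 write@11
  I5 | 13 | 14 | 15 | 16
  I6 | 21 | 22 | 28 | 29   struct: MUL busy until I4 writes@20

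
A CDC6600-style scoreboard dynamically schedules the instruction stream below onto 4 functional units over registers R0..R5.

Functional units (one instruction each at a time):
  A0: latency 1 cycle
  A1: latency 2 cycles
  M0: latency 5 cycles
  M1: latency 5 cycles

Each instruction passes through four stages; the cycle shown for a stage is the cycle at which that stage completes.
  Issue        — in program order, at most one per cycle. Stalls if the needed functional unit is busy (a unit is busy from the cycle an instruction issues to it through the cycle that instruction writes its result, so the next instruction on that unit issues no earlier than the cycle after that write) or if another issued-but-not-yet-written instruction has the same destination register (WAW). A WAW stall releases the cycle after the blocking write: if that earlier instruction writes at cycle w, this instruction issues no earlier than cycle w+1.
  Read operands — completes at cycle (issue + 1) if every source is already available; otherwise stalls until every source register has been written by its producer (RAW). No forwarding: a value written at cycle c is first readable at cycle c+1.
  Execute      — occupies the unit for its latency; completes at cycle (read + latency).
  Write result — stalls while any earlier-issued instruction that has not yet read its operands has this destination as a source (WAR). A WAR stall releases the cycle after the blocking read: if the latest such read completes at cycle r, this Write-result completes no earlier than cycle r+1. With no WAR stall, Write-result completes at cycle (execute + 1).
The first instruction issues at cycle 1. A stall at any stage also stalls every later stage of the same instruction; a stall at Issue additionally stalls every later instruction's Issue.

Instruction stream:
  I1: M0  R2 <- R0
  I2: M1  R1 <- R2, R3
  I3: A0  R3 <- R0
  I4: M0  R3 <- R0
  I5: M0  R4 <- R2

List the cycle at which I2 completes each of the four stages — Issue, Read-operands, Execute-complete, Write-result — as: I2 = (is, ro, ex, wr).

I1: IS=1 RO=2 EX=7 WR=8
I2: IS=2 RO=9 EX=14 WR=15  [RAW R2: wait I1 write@8]
I3: IS=3 RO=4 EX=5 WR=10  [WAR R3: wait I2 read@9]
I4: IS=11 RO=12 EX=17 WR=18  [WAW R3: wait I3 write@10]
I5: IS=19 RO=20 EX=25 WR=26  [struct: M0 busy until I4 writes@18]

I2 = (2, 9, 14, 15)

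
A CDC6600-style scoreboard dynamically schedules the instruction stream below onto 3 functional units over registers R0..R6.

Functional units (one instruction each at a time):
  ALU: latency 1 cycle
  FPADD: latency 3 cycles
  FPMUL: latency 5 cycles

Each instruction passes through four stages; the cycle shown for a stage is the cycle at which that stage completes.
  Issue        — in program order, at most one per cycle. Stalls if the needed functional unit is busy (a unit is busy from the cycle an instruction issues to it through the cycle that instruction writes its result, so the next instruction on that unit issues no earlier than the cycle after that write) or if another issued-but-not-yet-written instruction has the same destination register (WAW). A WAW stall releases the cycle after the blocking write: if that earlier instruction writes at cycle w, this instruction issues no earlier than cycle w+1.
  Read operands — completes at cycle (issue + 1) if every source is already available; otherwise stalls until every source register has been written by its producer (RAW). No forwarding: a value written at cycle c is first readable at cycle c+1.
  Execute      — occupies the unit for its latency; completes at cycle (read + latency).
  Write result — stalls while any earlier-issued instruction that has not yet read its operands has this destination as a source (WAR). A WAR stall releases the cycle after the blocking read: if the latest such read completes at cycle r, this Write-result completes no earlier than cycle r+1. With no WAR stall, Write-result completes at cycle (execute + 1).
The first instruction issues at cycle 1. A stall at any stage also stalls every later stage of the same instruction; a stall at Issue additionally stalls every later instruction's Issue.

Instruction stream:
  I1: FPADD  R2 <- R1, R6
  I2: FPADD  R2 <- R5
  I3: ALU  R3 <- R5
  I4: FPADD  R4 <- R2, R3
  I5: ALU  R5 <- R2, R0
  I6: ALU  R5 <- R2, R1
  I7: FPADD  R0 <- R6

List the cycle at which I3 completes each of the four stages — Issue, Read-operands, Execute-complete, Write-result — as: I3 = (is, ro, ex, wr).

I3 = (8, 9, 10, 11)

I1 -> (1, 2, 5, 6)
I2 -> (7, 8, 11, 12)  // struct: FPADD busy until I1 writes@6
I3 -> (8, 9, 10, 11)
I4 -> (13, 14, 17, 18)  // struct: FPADD busy until I2 writes@12
I5 -> (14, 15, 16, 17)
I6 -> (18, 19, 20, 21)  // struct: ALU busy until I5 writes@17
I7 -> (19, 20, 23, 24)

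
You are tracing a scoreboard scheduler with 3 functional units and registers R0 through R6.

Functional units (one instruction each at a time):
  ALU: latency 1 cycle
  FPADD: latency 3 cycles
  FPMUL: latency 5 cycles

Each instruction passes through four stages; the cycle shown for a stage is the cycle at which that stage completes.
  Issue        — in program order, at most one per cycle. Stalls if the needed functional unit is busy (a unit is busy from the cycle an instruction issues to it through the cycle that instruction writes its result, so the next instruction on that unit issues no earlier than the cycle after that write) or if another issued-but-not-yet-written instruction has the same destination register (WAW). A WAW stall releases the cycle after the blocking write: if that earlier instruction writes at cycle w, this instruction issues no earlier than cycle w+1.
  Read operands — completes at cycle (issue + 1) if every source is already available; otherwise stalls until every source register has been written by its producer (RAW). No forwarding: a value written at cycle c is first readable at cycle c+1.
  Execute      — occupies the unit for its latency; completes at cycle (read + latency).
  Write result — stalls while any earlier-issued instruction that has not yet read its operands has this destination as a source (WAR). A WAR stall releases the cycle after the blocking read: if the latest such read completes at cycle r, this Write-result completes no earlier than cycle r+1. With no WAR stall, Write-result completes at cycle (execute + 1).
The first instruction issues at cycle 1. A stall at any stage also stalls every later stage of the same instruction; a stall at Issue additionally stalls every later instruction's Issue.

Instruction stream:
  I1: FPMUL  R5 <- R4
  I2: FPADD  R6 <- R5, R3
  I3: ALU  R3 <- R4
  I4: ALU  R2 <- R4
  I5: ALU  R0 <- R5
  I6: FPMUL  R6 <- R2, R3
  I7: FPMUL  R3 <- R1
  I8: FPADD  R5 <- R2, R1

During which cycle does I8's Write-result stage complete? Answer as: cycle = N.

cycle = 30

t=1  I1 dispatched to FPMUL
t=2  I1 operands ready | I2 dispatched to FPADD
t=3  I3 dispatched to ALU
t=4  I3 operands ready
t=5  I3 complete
t=7  I1 complete
t=8  R5←I1
t=9  I2 operands ready
t=10  R3←I3
t=11  I4 dispatched to ALU
t=12  I2 complete | I4 operands ready
t=13  R6←I2 | I4 complete
t=14  R2←I4
t=15  I5 dispatched to ALU
t=16  I5 operands ready | I6 dispatched to FPMUL
t=17  I5 complete | I6 operands ready
t=18  R0←I5
t=22  I6 complete
t=23  R6←I6
t=24  I7 dispatched to FPMUL
t=25  I7 operands ready | I8 dispatched to FPADD
t=26  I8 operands ready
t=29  I8 complete
t=30  I7 complete | R5←I8
t=31  R3←I7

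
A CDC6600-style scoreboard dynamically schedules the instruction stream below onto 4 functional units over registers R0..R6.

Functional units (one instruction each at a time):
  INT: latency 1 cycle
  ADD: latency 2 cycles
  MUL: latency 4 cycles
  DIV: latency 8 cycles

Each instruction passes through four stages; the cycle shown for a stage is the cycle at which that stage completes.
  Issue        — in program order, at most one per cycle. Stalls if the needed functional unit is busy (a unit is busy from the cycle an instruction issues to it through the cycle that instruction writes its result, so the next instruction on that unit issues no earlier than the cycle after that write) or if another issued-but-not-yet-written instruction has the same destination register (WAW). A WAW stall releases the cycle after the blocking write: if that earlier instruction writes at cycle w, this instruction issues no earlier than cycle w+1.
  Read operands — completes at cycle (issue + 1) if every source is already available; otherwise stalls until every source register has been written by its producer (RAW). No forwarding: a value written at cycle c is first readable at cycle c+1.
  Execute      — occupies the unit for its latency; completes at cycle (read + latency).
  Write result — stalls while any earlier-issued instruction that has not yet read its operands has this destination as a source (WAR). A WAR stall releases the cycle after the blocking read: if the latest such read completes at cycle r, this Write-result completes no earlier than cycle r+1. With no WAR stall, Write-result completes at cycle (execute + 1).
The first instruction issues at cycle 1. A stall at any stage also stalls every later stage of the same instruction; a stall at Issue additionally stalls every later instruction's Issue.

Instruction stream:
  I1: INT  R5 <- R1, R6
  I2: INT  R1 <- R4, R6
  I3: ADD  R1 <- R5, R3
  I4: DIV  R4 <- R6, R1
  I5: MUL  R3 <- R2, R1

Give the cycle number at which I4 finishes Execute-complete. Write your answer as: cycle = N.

cycle = 22

  I1 | 1 | 2 | 3 | 4
  I2 | 5 | 6 | 7 | 8   struct: INT busy until I1 writes@4
  I3 | 9 | 10 | 12 | 13   WAW R1: wait I2 write@8
  I4 | 10 | 14 | 22 | 23   RAW R1: wait I3 write@13
  I5 | 11 | 14 | 18 | 19   RAW R1: wait I3 write@13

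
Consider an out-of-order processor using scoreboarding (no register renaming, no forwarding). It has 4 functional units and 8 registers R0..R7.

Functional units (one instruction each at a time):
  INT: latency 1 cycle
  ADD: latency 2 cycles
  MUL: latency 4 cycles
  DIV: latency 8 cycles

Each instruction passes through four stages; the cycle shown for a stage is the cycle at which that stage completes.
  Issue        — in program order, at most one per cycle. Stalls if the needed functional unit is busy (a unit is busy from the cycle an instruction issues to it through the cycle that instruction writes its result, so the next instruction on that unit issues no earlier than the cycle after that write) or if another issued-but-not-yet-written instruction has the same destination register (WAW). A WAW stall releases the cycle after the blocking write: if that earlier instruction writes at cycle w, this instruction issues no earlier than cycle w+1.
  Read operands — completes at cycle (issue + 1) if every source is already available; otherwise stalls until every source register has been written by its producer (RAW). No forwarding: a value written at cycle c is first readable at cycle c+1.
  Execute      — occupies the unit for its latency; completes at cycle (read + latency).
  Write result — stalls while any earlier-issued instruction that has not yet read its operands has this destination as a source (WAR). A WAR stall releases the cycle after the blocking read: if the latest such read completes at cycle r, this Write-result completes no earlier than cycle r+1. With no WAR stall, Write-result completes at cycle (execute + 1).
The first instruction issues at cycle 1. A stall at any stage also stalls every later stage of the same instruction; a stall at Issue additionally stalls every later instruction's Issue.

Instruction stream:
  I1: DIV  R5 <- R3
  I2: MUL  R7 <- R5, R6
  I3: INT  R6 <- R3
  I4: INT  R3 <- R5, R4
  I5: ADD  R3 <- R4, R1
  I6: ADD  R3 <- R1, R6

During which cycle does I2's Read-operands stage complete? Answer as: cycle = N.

c1: issue I1 (DIV)
c2: I1 read-ops | issue I2 (MUL)
c3: issue I3 (INT)
c4: I3 read-ops
c5: I3 finished on INT
c10: I1 finished on DIV
c11: I1→R5
c12: I2 read-ops
c13: I3→R6
c14: issue I4 (INT)
c15: I4 read-ops
c16: I2 finished on MUL | I4 finished on INT
c17: I2→R7 | I4→R3
c18: issue I5 (ADD)
c19: I5 read-ops
c21: I5 finished on ADD
c22: I5→R3
c23: issue I6 (ADD)
c24: I6 read-ops
c26: I6 finished on ADD
c27: I6→R3

cycle = 12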